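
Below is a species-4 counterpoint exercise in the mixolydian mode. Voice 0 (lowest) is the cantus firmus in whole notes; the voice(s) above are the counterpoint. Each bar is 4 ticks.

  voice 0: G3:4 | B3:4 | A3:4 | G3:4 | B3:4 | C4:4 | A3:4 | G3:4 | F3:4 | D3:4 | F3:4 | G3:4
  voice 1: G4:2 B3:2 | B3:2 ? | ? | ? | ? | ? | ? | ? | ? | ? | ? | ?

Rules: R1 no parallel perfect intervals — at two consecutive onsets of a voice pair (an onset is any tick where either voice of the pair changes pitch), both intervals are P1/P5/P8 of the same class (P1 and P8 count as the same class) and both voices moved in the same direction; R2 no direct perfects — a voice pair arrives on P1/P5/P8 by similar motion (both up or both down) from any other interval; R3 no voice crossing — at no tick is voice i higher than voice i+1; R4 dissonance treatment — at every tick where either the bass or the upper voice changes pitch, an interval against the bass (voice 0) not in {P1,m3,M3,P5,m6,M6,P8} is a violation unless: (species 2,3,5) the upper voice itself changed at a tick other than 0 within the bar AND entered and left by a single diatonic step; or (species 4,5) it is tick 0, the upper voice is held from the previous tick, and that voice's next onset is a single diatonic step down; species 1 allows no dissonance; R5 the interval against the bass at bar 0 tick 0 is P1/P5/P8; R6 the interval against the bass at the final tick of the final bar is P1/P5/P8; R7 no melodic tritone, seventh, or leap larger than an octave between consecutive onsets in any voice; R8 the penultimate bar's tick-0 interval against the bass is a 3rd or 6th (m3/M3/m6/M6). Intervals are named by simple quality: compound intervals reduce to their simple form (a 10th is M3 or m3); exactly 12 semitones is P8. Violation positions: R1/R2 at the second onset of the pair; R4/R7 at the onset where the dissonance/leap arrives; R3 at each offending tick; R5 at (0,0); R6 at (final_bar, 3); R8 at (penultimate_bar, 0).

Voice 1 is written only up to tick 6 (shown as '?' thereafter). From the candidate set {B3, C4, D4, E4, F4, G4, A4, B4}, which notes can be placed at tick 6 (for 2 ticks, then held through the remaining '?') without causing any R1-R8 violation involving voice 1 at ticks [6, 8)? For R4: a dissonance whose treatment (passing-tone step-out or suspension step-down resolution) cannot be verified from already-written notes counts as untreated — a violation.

{B3, B4, D4, G4}

B3: legal
C4: violates R4
D4: legal
E4: violates R4
F4: violates R4,R7
G4: legal
A4: violates R4,R7
B4: legal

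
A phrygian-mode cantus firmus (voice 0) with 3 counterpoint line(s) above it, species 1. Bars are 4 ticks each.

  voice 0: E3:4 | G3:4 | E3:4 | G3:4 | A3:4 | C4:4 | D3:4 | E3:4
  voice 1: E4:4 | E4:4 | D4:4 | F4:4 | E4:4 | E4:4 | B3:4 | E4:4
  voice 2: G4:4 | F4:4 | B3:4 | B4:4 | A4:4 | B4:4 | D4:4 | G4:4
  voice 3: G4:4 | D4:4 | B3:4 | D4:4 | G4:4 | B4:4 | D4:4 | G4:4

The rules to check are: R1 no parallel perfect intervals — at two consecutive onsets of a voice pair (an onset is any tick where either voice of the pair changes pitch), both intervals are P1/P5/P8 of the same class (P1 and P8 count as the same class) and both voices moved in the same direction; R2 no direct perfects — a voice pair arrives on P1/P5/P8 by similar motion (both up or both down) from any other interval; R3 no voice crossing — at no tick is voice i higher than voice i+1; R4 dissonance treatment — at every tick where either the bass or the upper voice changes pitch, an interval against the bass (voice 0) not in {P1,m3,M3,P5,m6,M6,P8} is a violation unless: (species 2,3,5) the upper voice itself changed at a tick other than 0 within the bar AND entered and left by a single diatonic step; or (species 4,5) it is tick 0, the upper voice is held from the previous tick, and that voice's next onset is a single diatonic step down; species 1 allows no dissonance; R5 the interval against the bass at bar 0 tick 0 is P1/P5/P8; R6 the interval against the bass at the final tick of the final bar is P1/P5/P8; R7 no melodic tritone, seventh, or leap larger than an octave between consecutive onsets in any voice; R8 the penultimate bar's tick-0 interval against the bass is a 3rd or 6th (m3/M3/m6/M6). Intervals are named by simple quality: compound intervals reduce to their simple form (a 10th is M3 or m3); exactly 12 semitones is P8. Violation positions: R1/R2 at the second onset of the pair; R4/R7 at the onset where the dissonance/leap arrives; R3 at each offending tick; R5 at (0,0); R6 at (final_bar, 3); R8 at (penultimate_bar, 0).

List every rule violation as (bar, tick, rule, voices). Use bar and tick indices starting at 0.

(0, 0, R5, (0, 2))
(0, 0, R5, (0, 3))
(1, 0, R3, (2, 3))
(1, 0, R4, (0, 2))
(1, 1, R3, (2, 3))
(1, 2, R3, (2, 3))
(1, 3, R3, (2, 3))
(2, 0, R1, (0, 3))
(2, 0, R2, (0, 2))
(2, 0, R2, (2, 3))
(2, 0, R3, (1, 2))
(2, 0, R4, (0, 1))
(2, 0, R7, (2,))
(2, 1, R3, (1, 2))
(2, 2, R3, (1, 2))
(2, 3, R3, (1, 2))
(3, 0, R1, (0, 3))
(3, 0, R3, (2, 3))
(3, 0, R4, (0, 1))
(3, 1, R3, (2, 3))
(3, 2, R3, (2, 3))
(3, 3, R3, (2, 3))
(4, 0, R3, (2, 3))
(4, 0, R4, (0, 3))
(4, 1, R3, (2, 3))
(4, 2, R3, (2, 3))
(4, 3, R3, (2, 3))
(5, 0, R2, (2, 3))
(5, 0, R4, (0, 2))
(5, 0, R4, (0, 3))
(6, 0, R1, (2, 3))
(6, 0, R2, (0, 2))
(6, 0, R2, (0, 3))
(6, 0, R7, (0,))
(6, 0, R8, (0, 2))
(6, 0, R8, (0, 3))
(7, 0, R1, (2, 3))
(7, 0, R2, (0, 1))
(7, 3, R6, (0, 2))
(7, 3, R6, (0, 3))

bar 0: v0=E3 v1=E4 v2=G4 v3=G4 downbeat m3
bar 1: v0=G3 v1=E4 v2=F4 v3=D4 downbeat P5
bar 2: v0=E3 v1=D4 v2=B3 v3=B3 downbeat P5
bar 3: v0=G3 v1=F4 v2=B4 v3=D4 downbeat P5
bar 4: v0=A3 v1=E4 v2=A4 v3=G4 downbeat m7
bar 5: v0=C4 v1=E4 v2=B4 v3=B4 downbeat M7
bar 6: v0=D3 v1=B3 v2=D4 v3=D4 downbeat P8
bar 7: v0=E3 v1=E4 v2=G4 v3=G4 downbeat m3
  -> R5 @ bar 0 tick 0 v(0, 2): opens on m3
  -> R5 @ bar 0 tick 0 v(0, 3): opens on m3
  -> R3 @ bar 1 tick 0 v(2, 3): F4 above D4
  -> R4 @ bar 1 tick 0 v(0, 2): G3/F4 m7 untreated
  -> R3 @ bar 1 tick 1 v(2, 3): F4 above D4
  -> R3 @ bar 1 tick 2 v(2, 3): F4 above D4
  -> R3 @ bar 1 tick 3 v(2, 3): F4 above D4
  -> R1 @ bar 2 tick 0 v(0, 3): G3/D4 P5 -> E3/B3 P5 similar
  -> R2 @ bar 2 tick 0 v(0, 2): G3/F4 m7 -> E3/B3 P5 similar
  -> R2 @ bar 2 tick 0 v(2, 3): F4/D4 m3 -> B3/B3 P1 similar
  -> R3 @ bar 2 tick 0 v(1, 2): D4 above B3
  -> R4 @ bar 2 tick 0 v(0, 1): E3/D4 m7 untreated
  -> R7 @ bar 2 tick 0 v(2,): F4->B3 leap 6st
  -> R3 @ bar 2 tick 1 v(1, 2): D4 above B3
  -> R3 @ bar 2 tick 2 v(1, 2): D4 above B3
  -> R3 @ bar 2 tick 3 v(1, 2): D4 above B3
  -> R1 @ bar 3 tick 0 v(0, 3): E3/B3 P5 -> G3/D4 P5 similar
  -> R3 @ bar 3 tick 0 v(2, 3): B4 above D4
  -> R4 @ bar 3 tick 0 v(0, 1): G3/F4 m7 untreated
  -> R3 @ bar 3 tick 1 v(2, 3): B4 above D4
  -> R3 @ bar 3 tick 2 v(2, 3): B4 above D4
  -> R3 @ bar 3 tick 3 v(2, 3): B4 above D4
  -> R3 @ bar 4 tick 0 v(2, 3): A4 above G4
  -> R4 @ bar 4 tick 0 v(0, 3): A3/G4 m7 untreated
  -> R3 @ bar 4 tick 1 v(2, 3): A4 above G4
  -> R3 @ bar 4 tick 2 v(2, 3): A4 above G4
  -> R3 @ bar 4 tick 3 v(2, 3): A4 above G4
  -> R2 @ bar 5 tick 0 v(2, 3): A4/G4 M2 -> B4/B4 P1 similar
  -> R4 @ bar 5 tick 0 v(0, 2): C4/B4 M7 untreated
  -> R4 @ bar 5 tick 0 v(0, 3): C4/B4 M7 untreated
  -> R1 @ bar 6 tick 0 v(2, 3): B4/B4 P1 -> D4/D4 P1 similar
  -> R2 @ bar 6 tick 0 v(0, 2): C4/B4 M7 -> D3/D4 P8 similar
  -> R2 @ bar 6 tick 0 v(0, 3): C4/B4 M7 -> D3/D4 P8 similar
  -> R7 @ bar 6 tick 0 v(0,): C4->D3 leap 10st
  -> R8 @ bar 6 tick 0 v(0, 2): penult P8 not 3rd/6th
  -> R8 @ bar 6 tick 0 v(0, 3): penult P8 not 3rd/6th
  -> R1 @ bar 7 tick 0 v(2, 3): D4/D4 P1 -> G4/G4 P1 similar
  -> R2 @ bar 7 tick 0 v(0, 1): D3/B3 M6 -> E3/E4 P8 similar
  -> R6 @ bar 7 tick 3 v(0, 2): closes on m3
  -> R6 @ bar 7 tick 3 v(0, 3): closes on m3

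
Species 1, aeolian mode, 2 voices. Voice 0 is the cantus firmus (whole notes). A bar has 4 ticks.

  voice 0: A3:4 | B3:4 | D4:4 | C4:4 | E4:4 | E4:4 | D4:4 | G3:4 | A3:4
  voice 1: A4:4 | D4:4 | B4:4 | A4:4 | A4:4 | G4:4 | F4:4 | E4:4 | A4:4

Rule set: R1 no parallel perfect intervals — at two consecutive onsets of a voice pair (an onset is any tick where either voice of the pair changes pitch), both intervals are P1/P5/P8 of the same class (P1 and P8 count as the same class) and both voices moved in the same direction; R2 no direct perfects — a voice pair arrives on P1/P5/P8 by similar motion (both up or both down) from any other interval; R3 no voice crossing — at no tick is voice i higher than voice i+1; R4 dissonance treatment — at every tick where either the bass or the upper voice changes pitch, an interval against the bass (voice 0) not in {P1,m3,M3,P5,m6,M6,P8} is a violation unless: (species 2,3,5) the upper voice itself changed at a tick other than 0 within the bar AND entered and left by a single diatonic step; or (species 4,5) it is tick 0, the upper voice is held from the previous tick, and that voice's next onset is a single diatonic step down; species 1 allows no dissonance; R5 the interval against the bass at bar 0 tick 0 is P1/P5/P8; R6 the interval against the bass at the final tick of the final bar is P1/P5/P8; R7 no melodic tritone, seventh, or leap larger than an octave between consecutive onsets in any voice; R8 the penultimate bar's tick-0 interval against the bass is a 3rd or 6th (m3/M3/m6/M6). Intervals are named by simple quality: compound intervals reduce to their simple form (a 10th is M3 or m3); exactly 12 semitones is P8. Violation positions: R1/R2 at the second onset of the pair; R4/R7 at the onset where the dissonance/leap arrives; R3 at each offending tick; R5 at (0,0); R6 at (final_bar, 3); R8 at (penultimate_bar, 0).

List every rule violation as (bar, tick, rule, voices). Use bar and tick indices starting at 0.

bar 0: v0=A3 v1=A4 downbeat P8
bar 1: v0=B3 v1=D4 downbeat m3
bar 2: v0=D4 v1=B4 downbeat M6
bar 3: v0=C4 v1=A4 downbeat M6
bar 4: v0=E4 v1=A4 downbeat P4
bar 5: v0=E4 v1=G4 downbeat m3
bar 6: v0=D4 v1=F4 downbeat m3
bar 7: v0=G3 v1=E4 downbeat M6
bar 8: v0=A3 v1=A4 downbeat P8
  -> R4 @ bar 4 tick 0 v(0, 1): E4/A4 P4 untreated
  -> R2 @ bar 8 tick 0 v(0, 1): G3/E4 M6 -> A3/A4 P8 similar

(4, 0, R4, (0, 1))
(8, 0, R2, (0, 1))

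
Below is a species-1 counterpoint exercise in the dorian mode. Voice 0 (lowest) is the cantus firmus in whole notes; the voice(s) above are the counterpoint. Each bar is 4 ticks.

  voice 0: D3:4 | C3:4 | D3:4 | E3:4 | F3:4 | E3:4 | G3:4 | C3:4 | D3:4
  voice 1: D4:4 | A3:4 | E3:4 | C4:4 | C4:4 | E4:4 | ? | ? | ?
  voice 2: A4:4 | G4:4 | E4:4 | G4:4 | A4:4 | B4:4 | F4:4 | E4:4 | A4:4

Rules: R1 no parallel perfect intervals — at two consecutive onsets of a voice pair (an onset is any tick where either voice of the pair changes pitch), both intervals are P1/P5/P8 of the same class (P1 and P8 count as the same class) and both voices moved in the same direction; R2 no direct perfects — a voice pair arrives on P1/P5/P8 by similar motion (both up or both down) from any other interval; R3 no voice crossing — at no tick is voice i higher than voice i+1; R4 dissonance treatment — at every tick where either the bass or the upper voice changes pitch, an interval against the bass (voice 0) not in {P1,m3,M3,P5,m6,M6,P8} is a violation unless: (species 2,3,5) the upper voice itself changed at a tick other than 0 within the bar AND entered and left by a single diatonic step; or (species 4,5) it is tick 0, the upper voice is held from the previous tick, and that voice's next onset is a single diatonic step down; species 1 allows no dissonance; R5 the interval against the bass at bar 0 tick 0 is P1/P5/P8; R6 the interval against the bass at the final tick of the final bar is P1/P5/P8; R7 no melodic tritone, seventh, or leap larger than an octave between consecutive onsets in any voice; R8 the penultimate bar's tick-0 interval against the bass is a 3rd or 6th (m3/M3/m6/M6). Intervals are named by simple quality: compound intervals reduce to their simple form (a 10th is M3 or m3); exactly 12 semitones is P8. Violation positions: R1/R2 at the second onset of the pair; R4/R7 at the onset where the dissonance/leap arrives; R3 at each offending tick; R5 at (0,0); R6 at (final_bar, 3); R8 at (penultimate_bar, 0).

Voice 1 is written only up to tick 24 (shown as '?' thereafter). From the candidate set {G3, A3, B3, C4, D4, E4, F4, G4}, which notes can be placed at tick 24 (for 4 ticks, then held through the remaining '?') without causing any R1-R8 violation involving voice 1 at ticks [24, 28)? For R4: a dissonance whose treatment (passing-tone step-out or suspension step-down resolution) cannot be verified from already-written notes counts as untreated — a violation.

{B3, D4, E4, G3}

G3: legal
A3: violates R4
B3: legal
C4: violates R4
D4: legal
E4: legal
F4: violates R4
G4: violates R1,R3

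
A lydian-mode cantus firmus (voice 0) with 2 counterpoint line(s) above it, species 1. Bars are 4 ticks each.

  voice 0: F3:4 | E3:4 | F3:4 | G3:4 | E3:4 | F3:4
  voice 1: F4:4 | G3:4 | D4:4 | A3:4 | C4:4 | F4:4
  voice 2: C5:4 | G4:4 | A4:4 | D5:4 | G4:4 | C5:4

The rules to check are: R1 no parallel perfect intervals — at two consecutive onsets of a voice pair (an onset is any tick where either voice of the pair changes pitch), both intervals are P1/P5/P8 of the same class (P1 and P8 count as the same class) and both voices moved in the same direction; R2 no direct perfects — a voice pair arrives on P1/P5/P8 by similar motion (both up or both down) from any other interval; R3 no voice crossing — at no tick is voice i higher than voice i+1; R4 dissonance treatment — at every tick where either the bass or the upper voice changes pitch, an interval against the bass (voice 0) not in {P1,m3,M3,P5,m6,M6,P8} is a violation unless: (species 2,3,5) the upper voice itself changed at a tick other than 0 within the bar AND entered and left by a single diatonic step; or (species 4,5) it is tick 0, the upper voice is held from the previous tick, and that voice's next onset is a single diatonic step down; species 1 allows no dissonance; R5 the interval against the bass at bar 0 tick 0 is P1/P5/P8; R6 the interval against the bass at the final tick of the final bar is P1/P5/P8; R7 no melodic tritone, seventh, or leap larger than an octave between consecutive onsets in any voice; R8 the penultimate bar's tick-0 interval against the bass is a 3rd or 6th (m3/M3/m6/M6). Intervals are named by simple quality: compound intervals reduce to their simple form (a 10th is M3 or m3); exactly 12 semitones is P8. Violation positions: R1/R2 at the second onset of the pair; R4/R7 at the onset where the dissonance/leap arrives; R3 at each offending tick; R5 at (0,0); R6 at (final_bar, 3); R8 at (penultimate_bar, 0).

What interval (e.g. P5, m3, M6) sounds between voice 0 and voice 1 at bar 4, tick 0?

m6

voice 0=E3 voice 1=C4 -> m6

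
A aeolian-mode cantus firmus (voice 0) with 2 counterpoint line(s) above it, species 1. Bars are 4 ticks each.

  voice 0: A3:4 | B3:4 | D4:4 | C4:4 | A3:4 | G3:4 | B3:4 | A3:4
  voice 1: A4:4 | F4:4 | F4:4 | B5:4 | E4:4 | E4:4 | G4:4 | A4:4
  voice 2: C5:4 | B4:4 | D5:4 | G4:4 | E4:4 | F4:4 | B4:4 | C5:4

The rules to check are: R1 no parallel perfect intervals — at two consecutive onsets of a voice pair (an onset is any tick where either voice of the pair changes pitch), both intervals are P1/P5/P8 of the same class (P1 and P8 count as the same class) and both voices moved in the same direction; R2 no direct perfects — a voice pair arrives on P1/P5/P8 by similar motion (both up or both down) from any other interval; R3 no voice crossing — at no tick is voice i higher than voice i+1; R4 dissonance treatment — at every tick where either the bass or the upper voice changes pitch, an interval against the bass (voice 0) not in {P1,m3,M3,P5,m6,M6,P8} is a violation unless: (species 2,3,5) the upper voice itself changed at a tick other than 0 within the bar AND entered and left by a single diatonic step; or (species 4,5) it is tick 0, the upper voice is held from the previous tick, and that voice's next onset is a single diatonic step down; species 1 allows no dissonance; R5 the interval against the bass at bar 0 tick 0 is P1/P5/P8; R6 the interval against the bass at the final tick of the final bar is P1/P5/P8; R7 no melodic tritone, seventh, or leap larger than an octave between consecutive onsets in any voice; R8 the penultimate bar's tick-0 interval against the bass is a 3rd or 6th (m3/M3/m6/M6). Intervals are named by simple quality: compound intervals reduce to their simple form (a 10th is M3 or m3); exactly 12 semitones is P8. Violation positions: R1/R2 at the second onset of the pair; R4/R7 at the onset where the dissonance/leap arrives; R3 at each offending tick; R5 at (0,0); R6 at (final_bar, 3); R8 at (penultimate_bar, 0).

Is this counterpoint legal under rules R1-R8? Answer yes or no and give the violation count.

bar 0: v0=A3 v1=A4 v2=C5 (m3)
bar 1: v0=B3 v1=F4 v2=B4 (P8)
bar 2: v0=D4 v1=F4 v2=D5 (P8)
bar 3: v0=C4 v1=B5 v2=G4 (P5)
bar 4: v0=A3 v1=E4 v2=E4 (P5)
bar 5: v0=G3 v1=E4 v2=F4 (m7)
bar 6: v0=B3 v1=G4 v2=B4 (P8)
bar 7: v0=A3 v1=A4 v2=C5 (m3)
  R5 @ bar0.0: opens on m3
  R4 @ bar1.0: B3/F4 TT untreated
  R1 @ bar2.0: B3/B4 P8 -> D4/D5 P8 similar
  R2 @ bar3.0: D4/D5 P8 -> C4/G4 P5 similar
  R3 @ bar3.0: B5 above G4
  R4 @ bar3.0: C4/B5 M7 untreated
  R7 @ bar3.0: F4->B5 leap 18st
  R3 @ bar3.1: B5 above G4
  R3 @ bar3.2: B5 above G4
  R3 @ bar3.3: B5 above G4
  R1 @ bar4.0: C4/G4 P5 -> A3/E4 P5 similar
  R2 @ bar4.0: C4/B5 M7 -> A3/E4 P5 similar
  R2 @ bar4.0: B5/G4 M3 -> E4/E4 P1 similar
  R7 @ bar4.0: B5->E4 leap 19st
  R4 @ bar5.0: G3/F4 m7 untreated
  R2 @ bar6.0: G3/F4 m7 -> B3/B4 P8 similar
  R7 @ bar6.0: F4->B4 leap 6st
  R8 @ bar6.0: penult P8 not 3rd/6th
  R6 @ bar7.3: closes on m3

No (19 violations)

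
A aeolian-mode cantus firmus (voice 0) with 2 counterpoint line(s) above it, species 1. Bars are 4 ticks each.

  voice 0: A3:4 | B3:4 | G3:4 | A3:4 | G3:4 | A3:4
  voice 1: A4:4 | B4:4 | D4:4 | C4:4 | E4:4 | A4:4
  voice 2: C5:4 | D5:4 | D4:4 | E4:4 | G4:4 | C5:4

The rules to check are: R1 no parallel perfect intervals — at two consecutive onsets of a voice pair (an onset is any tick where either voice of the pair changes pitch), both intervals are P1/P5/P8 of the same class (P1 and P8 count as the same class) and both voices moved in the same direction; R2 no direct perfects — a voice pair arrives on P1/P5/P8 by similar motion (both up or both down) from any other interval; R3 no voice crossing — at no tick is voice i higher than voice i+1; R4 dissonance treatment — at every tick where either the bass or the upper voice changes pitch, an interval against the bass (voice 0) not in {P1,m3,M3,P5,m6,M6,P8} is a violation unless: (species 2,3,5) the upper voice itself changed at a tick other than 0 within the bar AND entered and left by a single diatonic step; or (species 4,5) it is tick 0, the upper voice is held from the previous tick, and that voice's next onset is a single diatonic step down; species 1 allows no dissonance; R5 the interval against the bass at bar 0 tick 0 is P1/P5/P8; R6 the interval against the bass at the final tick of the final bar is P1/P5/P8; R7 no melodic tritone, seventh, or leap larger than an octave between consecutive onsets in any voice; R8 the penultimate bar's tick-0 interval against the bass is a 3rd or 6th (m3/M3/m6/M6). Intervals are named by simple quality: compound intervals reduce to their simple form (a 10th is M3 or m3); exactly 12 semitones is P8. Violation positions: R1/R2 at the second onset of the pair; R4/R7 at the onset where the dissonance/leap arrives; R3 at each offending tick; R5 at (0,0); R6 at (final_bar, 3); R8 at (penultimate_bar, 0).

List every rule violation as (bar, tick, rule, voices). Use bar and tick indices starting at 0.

(0, 0, R5, (0, 2))
(1, 0, R1, (0, 1))
(2, 0, R2, (0, 1))
(2, 0, R2, (0, 2))
(2, 0, R2, (1, 2))
(3, 0, R1, (0, 2))
(4, 0, R8, (0, 2))
(5, 0, R2, (0, 1))
(5, 3, R6, (0, 2))

bar 0: v0=A3 v1=A4 v2=C5 downbeat m3
bar 1: v0=B3 v1=B4 v2=D5 downbeat m3
bar 2: v0=G3 v1=D4 v2=D4 downbeat P5
bar 3: v0=A3 v1=C4 v2=E4 downbeat P5
bar 4: v0=G3 v1=E4 v2=G4 downbeat P8
bar 5: v0=A3 v1=A4 v2=C5 downbeat m3
  -> R5 @ bar 0 tick 0 v(0, 2): opens on m3
  -> R1 @ bar 1 tick 0 v(0, 1): A3/A4 P8 -> B3/B4 P8 similar
  -> R2 @ bar 2 tick 0 v(0, 1): B3/B4 P8 -> G3/D4 P5 similar
  -> R2 @ bar 2 tick 0 v(0, 2): B3/D5 m3 -> G3/D4 P5 similar
  -> R2 @ bar 2 tick 0 v(1, 2): B4/D5 m3 -> D4/D4 P1 similar
  -> R1 @ bar 3 tick 0 v(0, 2): G3/D4 P5 -> A3/E4 P5 similar
  -> R8 @ bar 4 tick 0 v(0, 2): penult P8 not 3rd/6th
  -> R2 @ bar 5 tick 0 v(0, 1): G3/E4 M6 -> A3/A4 P8 similar
  -> R6 @ bar 5 tick 3 v(0, 2): closes on m3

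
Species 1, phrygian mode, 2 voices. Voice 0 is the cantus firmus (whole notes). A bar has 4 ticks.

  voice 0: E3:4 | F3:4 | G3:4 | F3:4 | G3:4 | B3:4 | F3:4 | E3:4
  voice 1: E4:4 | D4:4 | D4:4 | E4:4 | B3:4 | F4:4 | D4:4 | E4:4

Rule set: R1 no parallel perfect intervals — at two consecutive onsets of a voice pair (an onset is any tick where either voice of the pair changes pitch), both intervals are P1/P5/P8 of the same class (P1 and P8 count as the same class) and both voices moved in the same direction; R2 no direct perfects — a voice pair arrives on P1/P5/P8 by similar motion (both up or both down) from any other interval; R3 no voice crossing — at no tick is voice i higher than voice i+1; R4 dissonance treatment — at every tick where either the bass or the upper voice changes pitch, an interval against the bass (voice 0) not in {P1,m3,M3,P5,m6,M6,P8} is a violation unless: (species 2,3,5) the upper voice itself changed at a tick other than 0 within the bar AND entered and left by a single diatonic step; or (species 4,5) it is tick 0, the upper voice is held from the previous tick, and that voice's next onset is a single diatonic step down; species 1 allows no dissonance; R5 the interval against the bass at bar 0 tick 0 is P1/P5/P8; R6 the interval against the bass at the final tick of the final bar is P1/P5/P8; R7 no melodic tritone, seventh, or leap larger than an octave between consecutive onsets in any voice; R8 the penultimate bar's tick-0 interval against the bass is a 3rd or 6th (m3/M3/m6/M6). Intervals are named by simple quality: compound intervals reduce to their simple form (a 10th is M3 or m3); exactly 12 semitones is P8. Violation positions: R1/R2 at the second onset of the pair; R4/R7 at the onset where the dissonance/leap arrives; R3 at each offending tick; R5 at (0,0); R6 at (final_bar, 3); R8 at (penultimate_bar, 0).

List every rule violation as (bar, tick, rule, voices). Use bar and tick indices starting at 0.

bar 0: v0=E3 v1=E4 downbeat P8
bar 1: v0=F3 v1=D4 downbeat M6
bar 2: v0=G3 v1=D4 downbeat P5
bar 3: v0=F3 v1=E4 downbeat M7
bar 4: v0=G3 v1=B3 downbeat M3
bar 5: v0=B3 v1=F4 downbeat TT
bar 6: v0=F3 v1=D4 downbeat M6
bar 7: v0=E3 v1=E4 downbeat P8
  -> R4 @ bar 3 tick 0 v(0, 1): F3/E4 M7 untreated
  -> R4 @ bar 5 tick 0 v(0, 1): B3/F4 TT untreated
  -> R7 @ bar 5 tick 0 v(1,): B3->F4 leap 6st
  -> R7 @ bar 6 tick 0 v(0,): B3->F3 leap 6st

(3, 0, R4, (0, 1))
(5, 0, R4, (0, 1))
(5, 0, R7, (1,))
(6, 0, R7, (0,))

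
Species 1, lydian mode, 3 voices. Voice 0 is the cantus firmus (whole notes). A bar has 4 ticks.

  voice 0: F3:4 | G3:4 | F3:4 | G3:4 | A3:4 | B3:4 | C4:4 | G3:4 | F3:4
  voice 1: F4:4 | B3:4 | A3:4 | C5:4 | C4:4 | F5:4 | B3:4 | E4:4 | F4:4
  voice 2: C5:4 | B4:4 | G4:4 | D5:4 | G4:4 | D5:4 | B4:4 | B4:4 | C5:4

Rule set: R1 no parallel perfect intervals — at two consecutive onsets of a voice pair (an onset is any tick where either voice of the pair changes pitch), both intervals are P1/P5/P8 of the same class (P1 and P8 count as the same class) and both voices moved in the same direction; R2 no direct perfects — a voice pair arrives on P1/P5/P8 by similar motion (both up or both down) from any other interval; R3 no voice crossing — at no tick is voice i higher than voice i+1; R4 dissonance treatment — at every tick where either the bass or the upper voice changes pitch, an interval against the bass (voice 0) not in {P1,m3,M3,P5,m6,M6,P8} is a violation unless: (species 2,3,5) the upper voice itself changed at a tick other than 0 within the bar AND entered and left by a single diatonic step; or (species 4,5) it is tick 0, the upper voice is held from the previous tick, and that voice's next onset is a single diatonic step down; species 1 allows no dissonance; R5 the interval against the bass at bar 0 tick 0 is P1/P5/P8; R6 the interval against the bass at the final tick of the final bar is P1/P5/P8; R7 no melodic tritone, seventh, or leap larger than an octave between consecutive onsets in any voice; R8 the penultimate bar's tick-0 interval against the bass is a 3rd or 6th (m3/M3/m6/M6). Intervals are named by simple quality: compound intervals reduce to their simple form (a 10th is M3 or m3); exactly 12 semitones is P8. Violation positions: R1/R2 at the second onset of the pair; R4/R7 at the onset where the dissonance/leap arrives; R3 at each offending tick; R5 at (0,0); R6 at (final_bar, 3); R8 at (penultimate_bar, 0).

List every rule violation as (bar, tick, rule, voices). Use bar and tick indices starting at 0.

bar 0: v0=F3 v1=F4 v2=C5 downbeat P5
bar 1: v0=G3 v1=B3 v2=B4 downbeat M3
bar 2: v0=F3 v1=A3 v2=G4 downbeat M2
bar 3: v0=G3 v1=C5 v2=D5 downbeat P5
bar 4: v0=A3 v1=C4 v2=G4 downbeat m7
bar 5: v0=B3 v1=F5 v2=D5 downbeat m3
bar 6: v0=C4 v1=B3 v2=B4 downbeat M7
bar 7: v0=G3 v1=E4 v2=B4 downbeat M3
bar 8: v0=F3 v1=F4 v2=C5 downbeat P5
  -> R2 @ bar 1 tick 0 v(1, 2): F4/C5 P5 -> B3/B4 P8 similar
  -> R7 @ bar 1 tick 0 v(1,): F4->B3 leap 6st
  -> R4 @ bar 2 tick 0 v(0, 2): F3/G4 M2 untreated
  -> R2 @ bar 3 tick 0 v(0, 2): F3/G4 M2 -> G3/D5 P5 similar
  -> R4 @ bar 3 tick 0 v(0, 1): G3/C5 P4 untreated
  -> R7 @ bar 3 tick 0 v(1,): A3->C5 leap 15st
  -> R2 @ bar 4 tick 0 v(1, 2): C5/D5 M2 -> C4/G4 P5 similar
  -> R4 @ bar 4 tick 0 v(0, 2): A3/G4 m7 untreated
  -> R3 @ bar 5 tick 0 v(1, 2): F5 above D5
  -> R4 @ bar 5 tick 0 v(0, 1): B3/F5 TT untreated
  -> R7 @ bar 5 tick 0 v(1,): C4->F5 leap 17st
  -> R3 @ bar 5 tick 1 v(1, 2): F5 above D5
  -> R3 @ bar 5 tick 2 v(1, 2): F5 above D5
  -> R3 @ bar 5 tick 3 v(1, 2): F5 above D5
  -> R2 @ bar 6 tick 0 v(1, 2): F5/D5 m3 -> B3/B4 P8 similar
  -> R3 @ bar 6 tick 0 v(0, 1): C4 above B3
  -> R4 @ bar 6 tick 0 v(0, 1): C4/B3 m2 untreated
  -> R4 @ bar 6 tick 0 v(0, 2): C4/B4 M7 untreated
  -> R7 @ bar 6 tick 0 v(1,): F5->B3 leap 18st
  -> R3 @ bar 6 tick 1 v(0, 1): C4 above B3
  -> R3 @ bar 6 tick 2 v(0, 1): C4 above B3
  -> R3 @ bar 6 tick 3 v(0, 1): C4 above B3
  -> R1 @ bar 8 tick 0 v(1, 2): E4/B4 P5 -> F4/C5 P5 similar

(1, 0, R2, (1, 2))
(1, 0, R7, (1,))
(2, 0, R4, (0, 2))
(3, 0, R2, (0, 2))
(3, 0, R4, (0, 1))
(3, 0, R7, (1,))
(4, 0, R2, (1, 2))
(4, 0, R4, (0, 2))
(5, 0, R3, (1, 2))
(5, 0, R4, (0, 1))
(5, 0, R7, (1,))
(5, 1, R3, (1, 2))
(5, 2, R3, (1, 2))
(5, 3, R3, (1, 2))
(6, 0, R2, (1, 2))
(6, 0, R3, (0, 1))
(6, 0, R4, (0, 1))
(6, 0, R4, (0, 2))
(6, 0, R7, (1,))
(6, 1, R3, (0, 1))
(6, 2, R3, (0, 1))
(6, 3, R3, (0, 1))
(8, 0, R1, (1, 2))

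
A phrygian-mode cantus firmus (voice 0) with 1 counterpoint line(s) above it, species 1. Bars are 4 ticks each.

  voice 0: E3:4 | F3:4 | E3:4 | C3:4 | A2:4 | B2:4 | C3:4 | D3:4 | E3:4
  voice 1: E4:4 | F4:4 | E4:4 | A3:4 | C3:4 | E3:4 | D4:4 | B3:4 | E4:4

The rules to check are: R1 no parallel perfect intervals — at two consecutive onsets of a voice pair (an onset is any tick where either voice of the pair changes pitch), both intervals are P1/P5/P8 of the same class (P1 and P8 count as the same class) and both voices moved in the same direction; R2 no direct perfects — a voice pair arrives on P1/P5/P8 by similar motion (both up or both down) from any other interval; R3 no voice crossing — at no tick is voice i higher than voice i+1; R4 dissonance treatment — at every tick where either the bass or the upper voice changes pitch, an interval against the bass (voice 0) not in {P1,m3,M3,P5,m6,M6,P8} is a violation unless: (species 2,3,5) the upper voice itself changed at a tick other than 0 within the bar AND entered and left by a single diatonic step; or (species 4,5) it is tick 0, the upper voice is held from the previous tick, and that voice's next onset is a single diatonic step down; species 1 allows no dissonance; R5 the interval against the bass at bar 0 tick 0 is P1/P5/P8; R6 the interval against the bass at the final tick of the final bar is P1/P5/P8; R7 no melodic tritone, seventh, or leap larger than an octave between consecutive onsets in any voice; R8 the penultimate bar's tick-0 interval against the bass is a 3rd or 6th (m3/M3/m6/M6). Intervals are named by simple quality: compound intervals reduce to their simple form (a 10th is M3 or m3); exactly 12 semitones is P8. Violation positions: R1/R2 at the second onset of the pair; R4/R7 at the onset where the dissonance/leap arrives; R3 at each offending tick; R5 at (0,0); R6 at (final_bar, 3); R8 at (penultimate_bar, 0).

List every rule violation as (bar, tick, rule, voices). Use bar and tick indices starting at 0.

bar 0: v0=E3 v1=E4 downbeat P8
bar 1: v0=F3 v1=F4 downbeat P8
bar 2: v0=E3 v1=E4 downbeat P8
bar 3: v0=C3 v1=A3 downbeat M6
bar 4: v0=A2 v1=C3 downbeat m3
bar 5: v0=B2 v1=E3 downbeat P4
bar 6: v0=C3 v1=D4 downbeat M2
bar 7: v0=D3 v1=B3 downbeat M6
bar 8: v0=E3 v1=E4 downbeat P8
  -> R1 @ bar 1 tick 0 v(0, 1): E3/E4 P8 -> F3/F4 P8 similar
  -> R1 @ bar 2 tick 0 v(0, 1): F3/F4 P8 -> E3/E4 P8 similar
  -> R4 @ bar 5 tick 0 v(0, 1): B2/E3 P4 untreated
  -> R4 @ bar 6 tick 0 v(0, 1): C3/D4 M2 untreated
  -> R7 @ bar 6 tick 0 v(1,): E3->D4 leap 10st
  -> R2 @ bar 8 tick 0 v(0, 1): D3/B3 M6 -> E3/E4 P8 similar

(1, 0, R1, (0, 1))
(2, 0, R1, (0, 1))
(5, 0, R4, (0, 1))
(6, 0, R4, (0, 1))
(6, 0, R7, (1,))
(8, 0, R2, (0, 1))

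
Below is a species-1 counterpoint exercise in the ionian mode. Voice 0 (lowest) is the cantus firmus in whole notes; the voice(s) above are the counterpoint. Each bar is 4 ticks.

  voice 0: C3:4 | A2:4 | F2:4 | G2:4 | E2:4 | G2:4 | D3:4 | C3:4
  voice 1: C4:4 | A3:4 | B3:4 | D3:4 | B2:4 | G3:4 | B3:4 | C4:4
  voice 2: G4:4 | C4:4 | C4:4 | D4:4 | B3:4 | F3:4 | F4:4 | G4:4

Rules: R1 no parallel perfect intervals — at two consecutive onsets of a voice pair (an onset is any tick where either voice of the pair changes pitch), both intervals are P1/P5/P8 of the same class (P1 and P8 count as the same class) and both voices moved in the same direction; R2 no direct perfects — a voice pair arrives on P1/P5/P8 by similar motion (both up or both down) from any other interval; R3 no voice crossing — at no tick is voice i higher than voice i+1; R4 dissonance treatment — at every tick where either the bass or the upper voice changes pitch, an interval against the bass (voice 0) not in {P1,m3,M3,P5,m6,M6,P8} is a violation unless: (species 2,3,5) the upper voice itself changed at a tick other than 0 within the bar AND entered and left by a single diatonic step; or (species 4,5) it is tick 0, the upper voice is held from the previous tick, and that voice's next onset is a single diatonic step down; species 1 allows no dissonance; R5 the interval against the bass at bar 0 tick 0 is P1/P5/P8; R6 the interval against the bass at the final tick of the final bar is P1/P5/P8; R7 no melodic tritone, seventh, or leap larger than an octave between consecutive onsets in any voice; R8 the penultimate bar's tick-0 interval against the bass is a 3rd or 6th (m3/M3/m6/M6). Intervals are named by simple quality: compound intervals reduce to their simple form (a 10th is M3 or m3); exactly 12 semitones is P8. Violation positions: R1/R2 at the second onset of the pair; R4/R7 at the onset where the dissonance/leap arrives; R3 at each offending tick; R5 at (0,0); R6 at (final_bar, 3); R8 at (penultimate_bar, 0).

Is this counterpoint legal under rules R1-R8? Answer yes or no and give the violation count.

No (14 violations)

bar 0: v0=C3 v1=C4 v2=G4 (P5)
bar 1: v0=A2 v1=A3 v2=C4 (m3)
bar 2: v0=F2 v1=B3 v2=C4 (P5)
bar 3: v0=G2 v1=D3 v2=D4 (P5)
bar 4: v0=E2 v1=B2 v2=B3 (P5)
bar 5: v0=G2 v1=G3 v2=F3 (m7)
bar 6: v0=D3 v1=B3 v2=F4 (m3)
bar 7: v0=C3 v1=C4 v2=G4 (P5)
  R1 @ bar1.0: C3/C4 P8 -> A2/A3 P8 similar
  R4 @ bar2.0: F2/B3 TT untreated
  R1 @ bar3.0: F2/C4 P5 -> G2/D4 P5 similar
  R1 @ bar4.0: G2/D3 P5 -> E2/B2 P5 similar
  R1 @ bar4.0: G2/D4 P5 -> E2/B3 P5 similar
  R1 @ bar4.0: D3/D4 P8 -> B2/B3 P8 similar
  R2 @ bar5.0: E2/B2 P5 -> G2/G3 P8 similar
  R3 @ bar5.0: G3 above F3
  R4 @ bar5.0: G2/F3 m7 untreated
  R7 @ bar5.0: B3->F3 leap 6st
  R3 @ bar5.1: G3 above F3
  R3 @ bar5.2: G3 above F3
  R3 @ bar5.3: G3 above F3
  R2 @ bar7.0: B3/F4 TT -> C4/G4 P5 similar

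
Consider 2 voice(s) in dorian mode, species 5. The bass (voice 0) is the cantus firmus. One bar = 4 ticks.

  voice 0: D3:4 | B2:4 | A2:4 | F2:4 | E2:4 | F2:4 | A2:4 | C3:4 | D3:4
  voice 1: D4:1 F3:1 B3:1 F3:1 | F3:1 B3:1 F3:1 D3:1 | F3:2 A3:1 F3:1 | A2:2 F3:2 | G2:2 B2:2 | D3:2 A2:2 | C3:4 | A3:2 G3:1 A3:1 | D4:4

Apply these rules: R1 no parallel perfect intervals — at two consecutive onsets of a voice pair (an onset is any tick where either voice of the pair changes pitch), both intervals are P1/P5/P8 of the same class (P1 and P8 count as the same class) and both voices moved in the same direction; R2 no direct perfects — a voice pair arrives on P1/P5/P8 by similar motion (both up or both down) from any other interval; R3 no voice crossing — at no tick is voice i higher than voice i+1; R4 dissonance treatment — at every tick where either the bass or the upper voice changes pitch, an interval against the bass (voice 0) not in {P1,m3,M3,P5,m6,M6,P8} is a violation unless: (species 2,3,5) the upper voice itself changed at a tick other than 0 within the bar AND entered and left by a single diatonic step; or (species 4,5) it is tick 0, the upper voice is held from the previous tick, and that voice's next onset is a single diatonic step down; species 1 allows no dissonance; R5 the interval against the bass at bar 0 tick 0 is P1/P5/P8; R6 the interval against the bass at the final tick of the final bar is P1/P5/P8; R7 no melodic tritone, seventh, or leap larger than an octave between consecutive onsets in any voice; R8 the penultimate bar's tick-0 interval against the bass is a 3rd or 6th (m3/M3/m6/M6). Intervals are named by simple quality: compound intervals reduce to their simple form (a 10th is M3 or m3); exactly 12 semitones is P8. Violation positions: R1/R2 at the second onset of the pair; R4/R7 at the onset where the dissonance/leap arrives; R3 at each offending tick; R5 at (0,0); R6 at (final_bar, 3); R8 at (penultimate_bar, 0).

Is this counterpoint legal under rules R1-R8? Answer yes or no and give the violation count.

bar 0: v0=D3 v1=D4 (P8)
bar 1: v0=B2 v1=F3 (TT)
bar 2: v0=A2 v1=F3 (m6)
bar 3: v0=F2 v1=A2 (M3)
bar 4: v0=E2 v1=G2 (m3)
bar 5: v0=F2 v1=D3 (M6)
bar 6: v0=A2 v1=C3 (m3)
bar 7: v0=C3 v1=A3 (M6)
bar 8: v0=D3 v1=D4 (P8)
  R7 @ bar0.2: F3->B3 leap 6st
  R7 @ bar0.3: B3->F3 leap 6st
  R4 @ bar1.0: B2/F3 TT untreated
  R7 @ bar1.1: F3->B3 leap 6st
  R4 @ bar1.2: B2/F3 TT untreated
  R7 @ bar1.2: B3->F3 leap 6st
  R7 @ bar4.0: F3->G2 leap 10st
  R2 @ bar8.0: C3/A3 M6 -> D3/D4 P8 similar

No (8 violations)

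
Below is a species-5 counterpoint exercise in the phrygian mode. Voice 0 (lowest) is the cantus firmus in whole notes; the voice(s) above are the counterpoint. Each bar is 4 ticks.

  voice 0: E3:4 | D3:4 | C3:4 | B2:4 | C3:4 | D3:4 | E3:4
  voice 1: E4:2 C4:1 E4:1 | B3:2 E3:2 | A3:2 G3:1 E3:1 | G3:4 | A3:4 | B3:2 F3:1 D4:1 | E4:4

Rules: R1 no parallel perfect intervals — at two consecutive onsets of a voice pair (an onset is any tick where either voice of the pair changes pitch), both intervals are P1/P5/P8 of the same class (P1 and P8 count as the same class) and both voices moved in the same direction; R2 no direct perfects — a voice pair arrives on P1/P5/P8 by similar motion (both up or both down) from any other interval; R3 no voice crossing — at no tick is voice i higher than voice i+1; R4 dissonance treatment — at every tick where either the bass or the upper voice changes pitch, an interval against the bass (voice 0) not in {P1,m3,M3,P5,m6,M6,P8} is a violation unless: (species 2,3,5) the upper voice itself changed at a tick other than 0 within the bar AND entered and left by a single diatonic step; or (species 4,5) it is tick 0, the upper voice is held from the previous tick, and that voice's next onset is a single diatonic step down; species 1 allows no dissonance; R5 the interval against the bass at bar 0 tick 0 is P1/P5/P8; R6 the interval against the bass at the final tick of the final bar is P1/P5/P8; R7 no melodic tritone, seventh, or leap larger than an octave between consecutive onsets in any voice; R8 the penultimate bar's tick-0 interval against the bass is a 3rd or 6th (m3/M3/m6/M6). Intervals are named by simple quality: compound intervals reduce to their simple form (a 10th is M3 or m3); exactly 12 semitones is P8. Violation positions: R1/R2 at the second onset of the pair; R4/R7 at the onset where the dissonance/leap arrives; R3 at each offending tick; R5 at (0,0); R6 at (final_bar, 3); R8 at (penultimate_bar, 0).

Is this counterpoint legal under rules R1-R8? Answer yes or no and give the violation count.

No (3 violations)

bar 0: v0=E3 v1=E4 (P8)
bar 1: v0=D3 v1=B3 (M6)
bar 2: v0=C3 v1=A3 (M6)
bar 3: v0=B2 v1=G3 (m6)
bar 4: v0=C3 v1=A3 (M6)
bar 5: v0=D3 v1=B3 (M6)
bar 6: v0=E3 v1=E4 (P8)
  R4 @ bar1.2: D3/E3 M2 untreated
  R7 @ bar5.2: B3->F3 leap 6st
  R1 @ bar6.0: D3/D4 P8 -> E3/E4 P8 similar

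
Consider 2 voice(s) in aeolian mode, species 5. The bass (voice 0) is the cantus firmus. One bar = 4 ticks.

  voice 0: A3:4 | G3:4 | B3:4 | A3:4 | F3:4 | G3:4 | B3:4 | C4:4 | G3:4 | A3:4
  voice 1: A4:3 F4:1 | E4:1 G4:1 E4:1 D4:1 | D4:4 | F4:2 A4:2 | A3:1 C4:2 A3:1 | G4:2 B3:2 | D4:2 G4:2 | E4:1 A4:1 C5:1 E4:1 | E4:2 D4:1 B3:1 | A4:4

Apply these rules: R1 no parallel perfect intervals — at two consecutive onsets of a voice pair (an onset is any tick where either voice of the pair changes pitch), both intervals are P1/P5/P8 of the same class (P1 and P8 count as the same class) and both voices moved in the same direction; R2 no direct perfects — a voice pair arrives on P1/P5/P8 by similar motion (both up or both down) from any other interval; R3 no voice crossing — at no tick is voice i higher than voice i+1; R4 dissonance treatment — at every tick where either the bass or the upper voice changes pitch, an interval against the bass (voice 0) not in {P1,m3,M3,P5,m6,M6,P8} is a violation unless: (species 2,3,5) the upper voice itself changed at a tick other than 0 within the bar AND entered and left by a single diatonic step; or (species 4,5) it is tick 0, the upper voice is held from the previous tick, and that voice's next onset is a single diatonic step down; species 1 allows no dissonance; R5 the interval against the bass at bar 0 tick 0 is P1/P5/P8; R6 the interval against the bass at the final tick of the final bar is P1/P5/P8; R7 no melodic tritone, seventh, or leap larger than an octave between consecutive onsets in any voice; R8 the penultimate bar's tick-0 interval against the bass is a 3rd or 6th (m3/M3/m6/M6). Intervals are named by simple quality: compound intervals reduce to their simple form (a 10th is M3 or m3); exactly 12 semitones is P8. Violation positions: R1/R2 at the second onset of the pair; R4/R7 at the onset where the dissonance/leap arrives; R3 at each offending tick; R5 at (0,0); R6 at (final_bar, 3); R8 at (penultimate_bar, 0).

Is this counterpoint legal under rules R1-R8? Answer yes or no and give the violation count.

No (4 violations)

bar 0: v0=A3 v1=A4 (P8)
bar 1: v0=G3 v1=E4 (M6)
bar 2: v0=B3 v1=D4 (m3)
bar 3: v0=A3 v1=F4 (m6)
bar 4: v0=F3 v1=A3 (M3)
bar 5: v0=G3 v1=G4 (P8)
bar 6: v0=B3 v1=D4 (m3)
bar 7: v0=C4 v1=E4 (M3)
bar 8: v0=G3 v1=E4 (M6)
bar 9: v0=A3 v1=A4 (P8)
  R2 @ bar5.0: F3/A3 M3 -> G3/G4 P8 similar
  R7 @ bar5.0: A3->G4 leap 10st
  R2 @ bar9.0: G3/B3 M3 -> A3/A4 P8 similar
  R7 @ bar9.0: B3->A4 leap 10st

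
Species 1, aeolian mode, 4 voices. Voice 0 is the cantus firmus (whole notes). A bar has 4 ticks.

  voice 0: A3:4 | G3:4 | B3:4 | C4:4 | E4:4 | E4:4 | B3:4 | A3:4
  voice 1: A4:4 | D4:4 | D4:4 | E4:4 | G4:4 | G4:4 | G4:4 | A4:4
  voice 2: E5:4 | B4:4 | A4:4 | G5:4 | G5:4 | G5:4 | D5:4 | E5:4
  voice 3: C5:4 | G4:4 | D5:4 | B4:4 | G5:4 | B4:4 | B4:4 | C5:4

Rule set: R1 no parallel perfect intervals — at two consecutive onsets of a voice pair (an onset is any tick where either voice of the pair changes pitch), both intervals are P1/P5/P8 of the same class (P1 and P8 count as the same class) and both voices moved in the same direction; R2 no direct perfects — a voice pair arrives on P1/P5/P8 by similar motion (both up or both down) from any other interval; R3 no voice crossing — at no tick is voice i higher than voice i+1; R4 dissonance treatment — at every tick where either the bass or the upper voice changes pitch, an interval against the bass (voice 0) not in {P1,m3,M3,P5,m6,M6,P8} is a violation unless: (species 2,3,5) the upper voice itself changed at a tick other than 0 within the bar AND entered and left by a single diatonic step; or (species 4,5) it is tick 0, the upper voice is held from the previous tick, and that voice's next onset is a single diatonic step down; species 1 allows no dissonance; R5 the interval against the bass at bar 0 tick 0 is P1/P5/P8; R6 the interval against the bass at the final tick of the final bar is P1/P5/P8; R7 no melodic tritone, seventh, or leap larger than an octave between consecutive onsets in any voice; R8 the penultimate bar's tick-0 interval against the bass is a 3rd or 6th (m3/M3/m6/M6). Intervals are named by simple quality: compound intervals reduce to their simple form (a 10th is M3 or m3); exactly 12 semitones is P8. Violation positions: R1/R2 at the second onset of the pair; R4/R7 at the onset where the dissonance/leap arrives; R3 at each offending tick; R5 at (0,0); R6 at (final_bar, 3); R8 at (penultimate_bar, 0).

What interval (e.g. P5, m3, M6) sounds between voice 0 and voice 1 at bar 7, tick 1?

voice 0=A3 voice 1=A4 -> P8

P8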